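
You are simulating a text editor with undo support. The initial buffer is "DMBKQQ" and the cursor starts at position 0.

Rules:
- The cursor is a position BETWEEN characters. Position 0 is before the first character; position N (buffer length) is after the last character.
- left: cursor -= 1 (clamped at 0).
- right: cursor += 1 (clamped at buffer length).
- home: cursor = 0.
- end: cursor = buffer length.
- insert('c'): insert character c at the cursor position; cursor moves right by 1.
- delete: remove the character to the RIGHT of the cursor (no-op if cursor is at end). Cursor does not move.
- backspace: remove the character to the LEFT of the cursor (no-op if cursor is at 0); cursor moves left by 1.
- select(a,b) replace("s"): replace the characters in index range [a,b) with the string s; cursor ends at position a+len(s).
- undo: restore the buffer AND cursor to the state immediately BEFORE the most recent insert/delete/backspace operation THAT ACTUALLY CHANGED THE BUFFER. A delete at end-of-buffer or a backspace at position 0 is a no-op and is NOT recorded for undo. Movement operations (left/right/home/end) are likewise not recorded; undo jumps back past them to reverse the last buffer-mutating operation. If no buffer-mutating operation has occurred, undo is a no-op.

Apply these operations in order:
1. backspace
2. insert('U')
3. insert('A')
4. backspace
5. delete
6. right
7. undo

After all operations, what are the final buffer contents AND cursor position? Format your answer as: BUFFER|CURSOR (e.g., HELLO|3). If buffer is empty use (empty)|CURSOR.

After op 1 (backspace): buf='DMBKQQ' cursor=0
After op 2 (insert('U')): buf='UDMBKQQ' cursor=1
After op 3 (insert('A')): buf='UADMBKQQ' cursor=2
After op 4 (backspace): buf='UDMBKQQ' cursor=1
After op 5 (delete): buf='UMBKQQ' cursor=1
After op 6 (right): buf='UMBKQQ' cursor=2
After op 7 (undo): buf='UDMBKQQ' cursor=1

Answer: UDMBKQQ|1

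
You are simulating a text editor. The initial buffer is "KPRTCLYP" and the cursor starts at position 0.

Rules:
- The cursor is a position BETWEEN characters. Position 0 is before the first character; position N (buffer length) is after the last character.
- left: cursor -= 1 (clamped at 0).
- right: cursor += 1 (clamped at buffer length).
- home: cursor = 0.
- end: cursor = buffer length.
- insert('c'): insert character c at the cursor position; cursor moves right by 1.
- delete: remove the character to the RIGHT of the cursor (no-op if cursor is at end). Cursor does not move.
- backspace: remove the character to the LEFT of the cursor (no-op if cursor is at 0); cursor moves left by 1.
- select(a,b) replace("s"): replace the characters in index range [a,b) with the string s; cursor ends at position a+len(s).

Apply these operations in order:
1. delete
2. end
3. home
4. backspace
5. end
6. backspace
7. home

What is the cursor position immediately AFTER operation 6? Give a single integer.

After op 1 (delete): buf='PRTCLYP' cursor=0
After op 2 (end): buf='PRTCLYP' cursor=7
After op 3 (home): buf='PRTCLYP' cursor=0
After op 4 (backspace): buf='PRTCLYP' cursor=0
After op 5 (end): buf='PRTCLYP' cursor=7
After op 6 (backspace): buf='PRTCLY' cursor=6

Answer: 6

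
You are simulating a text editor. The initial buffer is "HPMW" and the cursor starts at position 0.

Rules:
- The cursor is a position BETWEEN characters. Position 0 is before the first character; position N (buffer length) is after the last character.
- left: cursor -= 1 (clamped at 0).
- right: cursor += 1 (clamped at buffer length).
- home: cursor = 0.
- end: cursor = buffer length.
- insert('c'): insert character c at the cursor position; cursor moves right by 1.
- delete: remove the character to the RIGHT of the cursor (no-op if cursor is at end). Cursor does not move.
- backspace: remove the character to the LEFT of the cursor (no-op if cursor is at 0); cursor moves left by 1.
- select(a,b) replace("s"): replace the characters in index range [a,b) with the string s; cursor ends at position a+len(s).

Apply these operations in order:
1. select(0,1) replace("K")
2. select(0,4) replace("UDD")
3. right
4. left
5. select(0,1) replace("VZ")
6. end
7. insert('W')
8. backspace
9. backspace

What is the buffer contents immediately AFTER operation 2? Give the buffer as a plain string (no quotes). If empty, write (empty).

After op 1 (select(0,1) replace("K")): buf='KPMW' cursor=1
After op 2 (select(0,4) replace("UDD")): buf='UDD' cursor=3

Answer: UDD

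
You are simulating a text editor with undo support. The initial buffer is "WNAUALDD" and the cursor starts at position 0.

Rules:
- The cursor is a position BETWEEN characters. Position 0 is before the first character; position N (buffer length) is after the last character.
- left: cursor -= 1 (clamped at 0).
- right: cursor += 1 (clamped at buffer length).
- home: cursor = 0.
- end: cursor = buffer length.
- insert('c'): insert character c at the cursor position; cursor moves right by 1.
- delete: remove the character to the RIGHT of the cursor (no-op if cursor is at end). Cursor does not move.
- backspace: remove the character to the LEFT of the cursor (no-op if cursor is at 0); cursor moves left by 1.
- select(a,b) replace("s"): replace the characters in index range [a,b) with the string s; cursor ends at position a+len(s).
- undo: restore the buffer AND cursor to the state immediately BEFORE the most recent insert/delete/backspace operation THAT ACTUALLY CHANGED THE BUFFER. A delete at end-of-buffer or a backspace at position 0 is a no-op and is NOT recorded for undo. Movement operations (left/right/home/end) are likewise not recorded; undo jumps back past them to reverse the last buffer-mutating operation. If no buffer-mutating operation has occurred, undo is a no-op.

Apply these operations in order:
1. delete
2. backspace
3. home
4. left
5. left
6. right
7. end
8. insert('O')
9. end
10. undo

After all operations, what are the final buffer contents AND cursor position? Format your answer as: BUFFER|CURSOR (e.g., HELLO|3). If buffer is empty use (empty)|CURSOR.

After op 1 (delete): buf='NAUALDD' cursor=0
After op 2 (backspace): buf='NAUALDD' cursor=0
After op 3 (home): buf='NAUALDD' cursor=0
After op 4 (left): buf='NAUALDD' cursor=0
After op 5 (left): buf='NAUALDD' cursor=0
After op 6 (right): buf='NAUALDD' cursor=1
After op 7 (end): buf='NAUALDD' cursor=7
After op 8 (insert('O')): buf='NAUALDDO' cursor=8
After op 9 (end): buf='NAUALDDO' cursor=8
After op 10 (undo): buf='NAUALDD' cursor=7

Answer: NAUALDD|7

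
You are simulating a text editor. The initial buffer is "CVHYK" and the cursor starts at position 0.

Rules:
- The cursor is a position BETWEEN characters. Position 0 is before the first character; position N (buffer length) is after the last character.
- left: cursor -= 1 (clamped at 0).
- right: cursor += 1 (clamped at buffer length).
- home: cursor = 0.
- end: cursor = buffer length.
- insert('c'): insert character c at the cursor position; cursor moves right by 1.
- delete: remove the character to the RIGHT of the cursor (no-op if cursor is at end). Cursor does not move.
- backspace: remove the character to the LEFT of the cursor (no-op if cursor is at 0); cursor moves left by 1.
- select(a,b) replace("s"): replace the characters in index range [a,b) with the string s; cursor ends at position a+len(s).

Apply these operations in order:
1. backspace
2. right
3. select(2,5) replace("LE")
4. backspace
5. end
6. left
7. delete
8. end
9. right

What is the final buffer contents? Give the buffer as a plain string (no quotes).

Answer: CV

Derivation:
After op 1 (backspace): buf='CVHYK' cursor=0
After op 2 (right): buf='CVHYK' cursor=1
After op 3 (select(2,5) replace("LE")): buf='CVLE' cursor=4
After op 4 (backspace): buf='CVL' cursor=3
After op 5 (end): buf='CVL' cursor=3
After op 6 (left): buf='CVL' cursor=2
After op 7 (delete): buf='CV' cursor=2
After op 8 (end): buf='CV' cursor=2
After op 9 (right): buf='CV' cursor=2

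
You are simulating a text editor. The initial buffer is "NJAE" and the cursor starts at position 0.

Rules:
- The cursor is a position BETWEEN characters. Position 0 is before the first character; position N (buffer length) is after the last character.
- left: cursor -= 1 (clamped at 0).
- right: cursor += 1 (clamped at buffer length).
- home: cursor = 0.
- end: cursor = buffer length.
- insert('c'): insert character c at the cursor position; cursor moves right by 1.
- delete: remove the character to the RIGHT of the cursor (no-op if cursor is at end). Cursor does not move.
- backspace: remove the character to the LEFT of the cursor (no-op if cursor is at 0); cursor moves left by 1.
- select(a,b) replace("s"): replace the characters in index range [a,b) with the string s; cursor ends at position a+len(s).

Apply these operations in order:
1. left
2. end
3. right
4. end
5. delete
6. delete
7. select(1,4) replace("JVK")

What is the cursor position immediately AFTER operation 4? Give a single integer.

Answer: 4

Derivation:
After op 1 (left): buf='NJAE' cursor=0
After op 2 (end): buf='NJAE' cursor=4
After op 3 (right): buf='NJAE' cursor=4
After op 4 (end): buf='NJAE' cursor=4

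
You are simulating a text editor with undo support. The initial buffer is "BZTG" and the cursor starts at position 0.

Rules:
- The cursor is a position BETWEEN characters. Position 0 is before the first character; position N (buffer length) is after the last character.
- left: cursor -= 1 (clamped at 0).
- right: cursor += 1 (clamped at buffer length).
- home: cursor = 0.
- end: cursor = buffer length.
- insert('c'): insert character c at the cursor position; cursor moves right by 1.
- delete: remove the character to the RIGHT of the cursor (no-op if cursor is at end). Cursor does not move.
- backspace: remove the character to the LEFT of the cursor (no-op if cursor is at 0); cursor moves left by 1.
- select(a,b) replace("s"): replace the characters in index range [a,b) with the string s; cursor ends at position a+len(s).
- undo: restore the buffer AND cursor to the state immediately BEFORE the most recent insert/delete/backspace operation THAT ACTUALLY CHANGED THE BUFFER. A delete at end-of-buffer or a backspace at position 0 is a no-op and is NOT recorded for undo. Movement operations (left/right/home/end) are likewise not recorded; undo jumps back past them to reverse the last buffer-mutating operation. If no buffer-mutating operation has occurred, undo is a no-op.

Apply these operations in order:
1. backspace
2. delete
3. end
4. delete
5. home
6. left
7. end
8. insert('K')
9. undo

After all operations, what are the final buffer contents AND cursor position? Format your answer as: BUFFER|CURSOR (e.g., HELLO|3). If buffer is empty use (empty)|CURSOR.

After op 1 (backspace): buf='BZTG' cursor=0
After op 2 (delete): buf='ZTG' cursor=0
After op 3 (end): buf='ZTG' cursor=3
After op 4 (delete): buf='ZTG' cursor=3
After op 5 (home): buf='ZTG' cursor=0
After op 6 (left): buf='ZTG' cursor=0
After op 7 (end): buf='ZTG' cursor=3
After op 8 (insert('K')): buf='ZTGK' cursor=4
After op 9 (undo): buf='ZTG' cursor=3

Answer: ZTG|3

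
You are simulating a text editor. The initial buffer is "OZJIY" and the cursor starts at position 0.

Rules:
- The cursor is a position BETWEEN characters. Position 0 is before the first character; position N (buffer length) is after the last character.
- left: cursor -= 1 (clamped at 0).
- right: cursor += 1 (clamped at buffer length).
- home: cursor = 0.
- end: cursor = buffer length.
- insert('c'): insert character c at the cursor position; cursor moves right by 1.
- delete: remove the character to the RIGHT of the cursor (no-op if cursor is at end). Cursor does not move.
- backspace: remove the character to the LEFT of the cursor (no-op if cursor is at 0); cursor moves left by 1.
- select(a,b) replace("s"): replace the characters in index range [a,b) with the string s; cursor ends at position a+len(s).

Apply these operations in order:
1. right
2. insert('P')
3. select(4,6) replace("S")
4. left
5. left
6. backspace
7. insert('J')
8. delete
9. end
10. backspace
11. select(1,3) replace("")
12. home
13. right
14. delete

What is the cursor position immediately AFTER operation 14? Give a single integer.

Answer: 1

Derivation:
After op 1 (right): buf='OZJIY' cursor=1
After op 2 (insert('P')): buf='OPZJIY' cursor=2
After op 3 (select(4,6) replace("S")): buf='OPZJS' cursor=5
After op 4 (left): buf='OPZJS' cursor=4
After op 5 (left): buf='OPZJS' cursor=3
After op 6 (backspace): buf='OPJS' cursor=2
After op 7 (insert('J')): buf='OPJJS' cursor=3
After op 8 (delete): buf='OPJS' cursor=3
After op 9 (end): buf='OPJS' cursor=4
After op 10 (backspace): buf='OPJ' cursor=3
After op 11 (select(1,3) replace("")): buf='O' cursor=1
After op 12 (home): buf='O' cursor=0
After op 13 (right): buf='O' cursor=1
After op 14 (delete): buf='O' cursor=1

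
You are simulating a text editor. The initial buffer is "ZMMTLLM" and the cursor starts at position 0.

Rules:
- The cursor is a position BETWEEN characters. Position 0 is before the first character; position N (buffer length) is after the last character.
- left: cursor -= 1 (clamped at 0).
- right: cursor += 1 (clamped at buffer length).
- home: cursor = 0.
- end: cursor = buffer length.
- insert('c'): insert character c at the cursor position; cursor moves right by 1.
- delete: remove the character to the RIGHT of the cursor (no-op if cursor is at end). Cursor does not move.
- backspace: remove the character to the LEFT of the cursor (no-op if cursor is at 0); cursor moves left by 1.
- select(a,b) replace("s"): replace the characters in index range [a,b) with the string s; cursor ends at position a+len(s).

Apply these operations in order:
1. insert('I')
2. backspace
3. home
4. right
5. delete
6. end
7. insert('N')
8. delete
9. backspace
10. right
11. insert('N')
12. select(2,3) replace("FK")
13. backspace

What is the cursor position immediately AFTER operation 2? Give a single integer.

Answer: 0

Derivation:
After op 1 (insert('I')): buf='IZMMTLLM' cursor=1
After op 2 (backspace): buf='ZMMTLLM' cursor=0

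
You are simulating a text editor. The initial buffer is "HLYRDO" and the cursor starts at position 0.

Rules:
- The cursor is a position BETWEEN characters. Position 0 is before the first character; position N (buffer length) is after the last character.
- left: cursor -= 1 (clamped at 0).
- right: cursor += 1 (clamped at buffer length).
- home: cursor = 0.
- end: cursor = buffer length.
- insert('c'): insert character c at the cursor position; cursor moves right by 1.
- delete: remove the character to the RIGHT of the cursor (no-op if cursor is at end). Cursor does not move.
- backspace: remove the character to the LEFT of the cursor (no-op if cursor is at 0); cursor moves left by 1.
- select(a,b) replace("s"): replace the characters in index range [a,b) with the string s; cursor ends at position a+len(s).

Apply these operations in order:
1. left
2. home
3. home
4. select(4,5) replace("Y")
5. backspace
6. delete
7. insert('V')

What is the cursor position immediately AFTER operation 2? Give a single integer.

After op 1 (left): buf='HLYRDO' cursor=0
After op 2 (home): buf='HLYRDO' cursor=0

Answer: 0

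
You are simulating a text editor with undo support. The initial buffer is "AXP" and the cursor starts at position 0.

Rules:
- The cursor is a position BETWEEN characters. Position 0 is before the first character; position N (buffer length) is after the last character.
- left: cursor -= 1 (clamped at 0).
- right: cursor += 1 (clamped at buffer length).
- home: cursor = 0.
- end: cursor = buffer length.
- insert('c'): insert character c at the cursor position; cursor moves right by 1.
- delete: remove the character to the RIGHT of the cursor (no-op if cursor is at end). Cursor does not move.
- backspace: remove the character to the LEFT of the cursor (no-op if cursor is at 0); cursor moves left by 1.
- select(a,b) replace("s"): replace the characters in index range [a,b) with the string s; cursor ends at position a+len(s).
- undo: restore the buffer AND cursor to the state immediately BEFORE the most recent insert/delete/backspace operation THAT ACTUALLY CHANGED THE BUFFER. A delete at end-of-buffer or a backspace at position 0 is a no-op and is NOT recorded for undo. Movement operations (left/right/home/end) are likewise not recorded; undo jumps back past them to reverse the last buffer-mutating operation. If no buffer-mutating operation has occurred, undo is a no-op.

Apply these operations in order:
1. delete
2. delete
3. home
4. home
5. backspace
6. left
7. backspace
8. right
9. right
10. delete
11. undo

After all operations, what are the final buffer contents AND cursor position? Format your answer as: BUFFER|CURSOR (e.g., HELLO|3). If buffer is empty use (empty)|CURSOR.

Answer: XP|0

Derivation:
After op 1 (delete): buf='XP' cursor=0
After op 2 (delete): buf='P' cursor=0
After op 3 (home): buf='P' cursor=0
After op 4 (home): buf='P' cursor=0
After op 5 (backspace): buf='P' cursor=0
After op 6 (left): buf='P' cursor=0
After op 7 (backspace): buf='P' cursor=0
After op 8 (right): buf='P' cursor=1
After op 9 (right): buf='P' cursor=1
After op 10 (delete): buf='P' cursor=1
After op 11 (undo): buf='XP' cursor=0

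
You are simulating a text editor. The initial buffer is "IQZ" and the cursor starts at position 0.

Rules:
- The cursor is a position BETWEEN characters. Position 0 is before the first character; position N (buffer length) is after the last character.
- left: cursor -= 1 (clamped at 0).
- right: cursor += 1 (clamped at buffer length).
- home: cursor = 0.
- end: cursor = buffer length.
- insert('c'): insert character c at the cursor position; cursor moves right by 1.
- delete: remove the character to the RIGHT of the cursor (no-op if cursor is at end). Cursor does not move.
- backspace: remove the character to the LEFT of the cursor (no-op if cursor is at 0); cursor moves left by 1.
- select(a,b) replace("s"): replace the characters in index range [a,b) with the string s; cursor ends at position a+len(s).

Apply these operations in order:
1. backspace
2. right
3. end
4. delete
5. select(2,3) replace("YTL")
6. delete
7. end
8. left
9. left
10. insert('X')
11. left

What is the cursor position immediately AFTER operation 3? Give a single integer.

After op 1 (backspace): buf='IQZ' cursor=0
After op 2 (right): buf='IQZ' cursor=1
After op 3 (end): buf='IQZ' cursor=3

Answer: 3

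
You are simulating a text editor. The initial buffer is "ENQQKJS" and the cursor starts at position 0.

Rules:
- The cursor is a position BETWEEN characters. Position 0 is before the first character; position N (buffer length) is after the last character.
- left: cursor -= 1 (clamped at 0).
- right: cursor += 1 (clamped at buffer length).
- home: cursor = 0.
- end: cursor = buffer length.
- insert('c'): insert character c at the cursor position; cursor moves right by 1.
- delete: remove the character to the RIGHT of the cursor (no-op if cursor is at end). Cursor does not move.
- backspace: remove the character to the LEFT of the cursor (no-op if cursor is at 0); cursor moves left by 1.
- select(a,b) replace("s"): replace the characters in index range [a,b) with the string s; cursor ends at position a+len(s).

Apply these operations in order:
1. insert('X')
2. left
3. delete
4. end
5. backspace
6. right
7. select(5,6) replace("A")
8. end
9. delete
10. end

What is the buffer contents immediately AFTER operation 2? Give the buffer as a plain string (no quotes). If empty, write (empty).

After op 1 (insert('X')): buf='XENQQKJS' cursor=1
After op 2 (left): buf='XENQQKJS' cursor=0

Answer: XENQQKJS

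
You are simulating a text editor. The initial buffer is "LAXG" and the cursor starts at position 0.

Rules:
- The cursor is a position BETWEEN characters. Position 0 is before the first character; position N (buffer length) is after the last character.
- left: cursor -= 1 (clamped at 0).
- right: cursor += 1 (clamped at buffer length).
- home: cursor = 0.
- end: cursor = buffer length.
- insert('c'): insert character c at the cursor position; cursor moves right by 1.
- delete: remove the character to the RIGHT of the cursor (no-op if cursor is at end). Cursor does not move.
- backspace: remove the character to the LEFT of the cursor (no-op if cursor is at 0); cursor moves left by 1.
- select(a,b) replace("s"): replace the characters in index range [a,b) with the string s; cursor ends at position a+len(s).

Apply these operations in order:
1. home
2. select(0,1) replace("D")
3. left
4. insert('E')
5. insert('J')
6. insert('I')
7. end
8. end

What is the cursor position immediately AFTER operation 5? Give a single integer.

After op 1 (home): buf='LAXG' cursor=0
After op 2 (select(0,1) replace("D")): buf='DAXG' cursor=1
After op 3 (left): buf='DAXG' cursor=0
After op 4 (insert('E')): buf='EDAXG' cursor=1
After op 5 (insert('J')): buf='EJDAXG' cursor=2

Answer: 2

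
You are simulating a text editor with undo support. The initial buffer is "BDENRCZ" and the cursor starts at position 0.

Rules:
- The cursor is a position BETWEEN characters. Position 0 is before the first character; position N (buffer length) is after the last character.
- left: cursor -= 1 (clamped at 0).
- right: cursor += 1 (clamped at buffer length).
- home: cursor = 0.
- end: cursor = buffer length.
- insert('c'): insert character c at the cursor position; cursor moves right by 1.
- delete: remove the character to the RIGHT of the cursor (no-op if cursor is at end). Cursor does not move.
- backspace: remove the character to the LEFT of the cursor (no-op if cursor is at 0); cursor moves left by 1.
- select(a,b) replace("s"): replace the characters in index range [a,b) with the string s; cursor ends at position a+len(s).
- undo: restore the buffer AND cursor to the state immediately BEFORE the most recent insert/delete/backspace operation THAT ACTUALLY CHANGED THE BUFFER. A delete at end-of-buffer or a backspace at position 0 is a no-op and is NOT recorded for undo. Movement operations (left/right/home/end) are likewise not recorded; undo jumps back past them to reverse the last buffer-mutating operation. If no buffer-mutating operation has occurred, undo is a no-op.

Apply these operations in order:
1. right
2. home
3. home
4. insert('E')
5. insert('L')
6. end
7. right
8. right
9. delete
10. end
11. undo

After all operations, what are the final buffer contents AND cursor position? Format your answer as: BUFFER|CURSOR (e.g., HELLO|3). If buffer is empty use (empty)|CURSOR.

After op 1 (right): buf='BDENRCZ' cursor=1
After op 2 (home): buf='BDENRCZ' cursor=0
After op 3 (home): buf='BDENRCZ' cursor=0
After op 4 (insert('E')): buf='EBDENRCZ' cursor=1
After op 5 (insert('L')): buf='ELBDENRCZ' cursor=2
After op 6 (end): buf='ELBDENRCZ' cursor=9
After op 7 (right): buf='ELBDENRCZ' cursor=9
After op 8 (right): buf='ELBDENRCZ' cursor=9
After op 9 (delete): buf='ELBDENRCZ' cursor=9
After op 10 (end): buf='ELBDENRCZ' cursor=9
After op 11 (undo): buf='EBDENRCZ' cursor=1

Answer: EBDENRCZ|1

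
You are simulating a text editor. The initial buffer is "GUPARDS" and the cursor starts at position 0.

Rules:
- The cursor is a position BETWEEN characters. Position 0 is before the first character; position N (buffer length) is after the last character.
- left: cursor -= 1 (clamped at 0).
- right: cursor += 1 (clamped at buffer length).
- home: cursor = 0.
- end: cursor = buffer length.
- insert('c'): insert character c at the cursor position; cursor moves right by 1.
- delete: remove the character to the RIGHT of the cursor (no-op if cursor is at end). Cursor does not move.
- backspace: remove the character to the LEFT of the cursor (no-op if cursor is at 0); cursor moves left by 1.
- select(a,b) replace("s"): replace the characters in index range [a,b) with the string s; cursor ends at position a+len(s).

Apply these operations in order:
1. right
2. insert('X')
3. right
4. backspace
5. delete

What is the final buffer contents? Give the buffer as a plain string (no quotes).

Answer: GXARDS

Derivation:
After op 1 (right): buf='GUPARDS' cursor=1
After op 2 (insert('X')): buf='GXUPARDS' cursor=2
After op 3 (right): buf='GXUPARDS' cursor=3
After op 4 (backspace): buf='GXPARDS' cursor=2
After op 5 (delete): buf='GXARDS' cursor=2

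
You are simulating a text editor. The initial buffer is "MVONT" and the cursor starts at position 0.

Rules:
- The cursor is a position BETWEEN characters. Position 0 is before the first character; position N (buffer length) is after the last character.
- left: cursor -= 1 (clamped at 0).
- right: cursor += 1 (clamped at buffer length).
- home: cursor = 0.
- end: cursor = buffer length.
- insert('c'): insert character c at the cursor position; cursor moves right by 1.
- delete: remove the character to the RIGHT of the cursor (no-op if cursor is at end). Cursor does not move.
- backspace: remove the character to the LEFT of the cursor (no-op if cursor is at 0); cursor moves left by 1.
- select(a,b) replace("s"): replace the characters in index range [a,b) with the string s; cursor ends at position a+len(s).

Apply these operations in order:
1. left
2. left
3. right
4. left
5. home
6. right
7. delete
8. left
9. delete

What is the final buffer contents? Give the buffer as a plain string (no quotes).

Answer: ONT

Derivation:
After op 1 (left): buf='MVONT' cursor=0
After op 2 (left): buf='MVONT' cursor=0
After op 3 (right): buf='MVONT' cursor=1
After op 4 (left): buf='MVONT' cursor=0
After op 5 (home): buf='MVONT' cursor=0
After op 6 (right): buf='MVONT' cursor=1
After op 7 (delete): buf='MONT' cursor=1
After op 8 (left): buf='MONT' cursor=0
After op 9 (delete): buf='ONT' cursor=0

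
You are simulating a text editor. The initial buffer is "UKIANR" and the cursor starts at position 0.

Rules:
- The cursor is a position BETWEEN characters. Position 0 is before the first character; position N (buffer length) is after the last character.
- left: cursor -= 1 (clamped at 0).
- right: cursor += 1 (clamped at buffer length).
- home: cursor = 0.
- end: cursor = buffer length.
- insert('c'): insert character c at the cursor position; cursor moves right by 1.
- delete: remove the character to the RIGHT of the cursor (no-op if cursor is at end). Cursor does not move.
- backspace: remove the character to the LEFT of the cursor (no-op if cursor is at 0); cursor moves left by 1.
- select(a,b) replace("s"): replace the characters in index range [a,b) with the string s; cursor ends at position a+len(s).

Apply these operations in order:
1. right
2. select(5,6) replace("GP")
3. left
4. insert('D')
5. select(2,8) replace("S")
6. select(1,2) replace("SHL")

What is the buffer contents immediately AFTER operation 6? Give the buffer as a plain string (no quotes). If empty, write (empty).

Answer: USHLS

Derivation:
After op 1 (right): buf='UKIANR' cursor=1
After op 2 (select(5,6) replace("GP")): buf='UKIANGP' cursor=7
After op 3 (left): buf='UKIANGP' cursor=6
After op 4 (insert('D')): buf='UKIANGDP' cursor=7
After op 5 (select(2,8) replace("S")): buf='UKS' cursor=3
After op 6 (select(1,2) replace("SHL")): buf='USHLS' cursor=4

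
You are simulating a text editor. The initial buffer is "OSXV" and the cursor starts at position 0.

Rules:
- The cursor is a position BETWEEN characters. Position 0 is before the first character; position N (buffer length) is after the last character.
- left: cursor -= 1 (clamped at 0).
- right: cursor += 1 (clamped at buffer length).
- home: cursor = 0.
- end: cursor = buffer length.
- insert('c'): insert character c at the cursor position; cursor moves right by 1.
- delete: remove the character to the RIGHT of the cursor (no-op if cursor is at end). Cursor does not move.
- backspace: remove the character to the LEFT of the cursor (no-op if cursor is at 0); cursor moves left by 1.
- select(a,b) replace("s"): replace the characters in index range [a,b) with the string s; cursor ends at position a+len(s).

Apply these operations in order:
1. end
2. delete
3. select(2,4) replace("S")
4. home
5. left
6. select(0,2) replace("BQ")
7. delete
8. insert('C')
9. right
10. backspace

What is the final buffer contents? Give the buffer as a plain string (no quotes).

After op 1 (end): buf='OSXV' cursor=4
After op 2 (delete): buf='OSXV' cursor=4
After op 3 (select(2,4) replace("S")): buf='OSS' cursor=3
After op 4 (home): buf='OSS' cursor=0
After op 5 (left): buf='OSS' cursor=0
After op 6 (select(0,2) replace("BQ")): buf='BQS' cursor=2
After op 7 (delete): buf='BQ' cursor=2
After op 8 (insert('C')): buf='BQC' cursor=3
After op 9 (right): buf='BQC' cursor=3
After op 10 (backspace): buf='BQ' cursor=2

Answer: BQ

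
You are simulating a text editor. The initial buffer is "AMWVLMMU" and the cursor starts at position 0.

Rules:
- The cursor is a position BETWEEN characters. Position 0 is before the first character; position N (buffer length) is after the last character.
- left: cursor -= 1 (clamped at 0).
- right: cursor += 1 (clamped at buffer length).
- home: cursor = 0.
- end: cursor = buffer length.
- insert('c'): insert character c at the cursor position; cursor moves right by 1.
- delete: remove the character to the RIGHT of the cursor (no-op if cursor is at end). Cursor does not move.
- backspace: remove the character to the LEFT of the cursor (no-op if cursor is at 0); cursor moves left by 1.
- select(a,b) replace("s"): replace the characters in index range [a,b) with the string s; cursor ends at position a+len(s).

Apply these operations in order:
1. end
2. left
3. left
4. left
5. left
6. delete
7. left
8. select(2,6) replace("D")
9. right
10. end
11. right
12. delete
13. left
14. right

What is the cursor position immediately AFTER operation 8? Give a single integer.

Answer: 3

Derivation:
After op 1 (end): buf='AMWVLMMU' cursor=8
After op 2 (left): buf='AMWVLMMU' cursor=7
After op 3 (left): buf='AMWVLMMU' cursor=6
After op 4 (left): buf='AMWVLMMU' cursor=5
After op 5 (left): buf='AMWVLMMU' cursor=4
After op 6 (delete): buf='AMWVMMU' cursor=4
After op 7 (left): buf='AMWVMMU' cursor=3
After op 8 (select(2,6) replace("D")): buf='AMDU' cursor=3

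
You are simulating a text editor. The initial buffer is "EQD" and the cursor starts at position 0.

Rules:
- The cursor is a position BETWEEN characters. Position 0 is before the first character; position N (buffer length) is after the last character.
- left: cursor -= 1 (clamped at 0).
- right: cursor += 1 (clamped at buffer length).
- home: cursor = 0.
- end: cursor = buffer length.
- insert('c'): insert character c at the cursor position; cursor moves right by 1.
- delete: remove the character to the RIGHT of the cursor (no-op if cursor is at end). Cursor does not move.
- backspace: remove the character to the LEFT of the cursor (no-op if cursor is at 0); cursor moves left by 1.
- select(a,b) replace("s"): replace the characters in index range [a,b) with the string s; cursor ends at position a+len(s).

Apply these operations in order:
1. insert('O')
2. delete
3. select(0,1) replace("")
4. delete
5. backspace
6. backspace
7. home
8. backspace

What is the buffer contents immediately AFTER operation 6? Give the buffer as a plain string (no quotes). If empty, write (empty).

Answer: D

Derivation:
After op 1 (insert('O')): buf='OEQD' cursor=1
After op 2 (delete): buf='OQD' cursor=1
After op 3 (select(0,1) replace("")): buf='QD' cursor=0
After op 4 (delete): buf='D' cursor=0
After op 5 (backspace): buf='D' cursor=0
After op 6 (backspace): buf='D' cursor=0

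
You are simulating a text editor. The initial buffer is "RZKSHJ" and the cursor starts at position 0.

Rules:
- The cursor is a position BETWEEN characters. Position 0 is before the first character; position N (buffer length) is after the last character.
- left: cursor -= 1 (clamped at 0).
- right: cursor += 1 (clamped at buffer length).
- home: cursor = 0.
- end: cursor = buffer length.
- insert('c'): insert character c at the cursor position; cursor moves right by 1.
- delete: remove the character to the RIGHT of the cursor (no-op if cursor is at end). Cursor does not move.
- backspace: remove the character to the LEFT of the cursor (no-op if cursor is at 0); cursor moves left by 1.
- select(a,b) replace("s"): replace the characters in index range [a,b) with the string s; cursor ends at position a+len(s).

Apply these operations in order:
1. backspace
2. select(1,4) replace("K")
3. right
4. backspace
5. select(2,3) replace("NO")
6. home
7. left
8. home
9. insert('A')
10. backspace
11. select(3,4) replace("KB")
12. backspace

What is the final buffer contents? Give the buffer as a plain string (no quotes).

After op 1 (backspace): buf='RZKSHJ' cursor=0
After op 2 (select(1,4) replace("K")): buf='RKHJ' cursor=2
After op 3 (right): buf='RKHJ' cursor=3
After op 4 (backspace): buf='RKJ' cursor=2
After op 5 (select(2,3) replace("NO")): buf='RKNO' cursor=4
After op 6 (home): buf='RKNO' cursor=0
After op 7 (left): buf='RKNO' cursor=0
After op 8 (home): buf='RKNO' cursor=0
After op 9 (insert('A')): buf='ARKNO' cursor=1
After op 10 (backspace): buf='RKNO' cursor=0
After op 11 (select(3,4) replace("KB")): buf='RKNKB' cursor=5
After op 12 (backspace): buf='RKNK' cursor=4

Answer: RKNK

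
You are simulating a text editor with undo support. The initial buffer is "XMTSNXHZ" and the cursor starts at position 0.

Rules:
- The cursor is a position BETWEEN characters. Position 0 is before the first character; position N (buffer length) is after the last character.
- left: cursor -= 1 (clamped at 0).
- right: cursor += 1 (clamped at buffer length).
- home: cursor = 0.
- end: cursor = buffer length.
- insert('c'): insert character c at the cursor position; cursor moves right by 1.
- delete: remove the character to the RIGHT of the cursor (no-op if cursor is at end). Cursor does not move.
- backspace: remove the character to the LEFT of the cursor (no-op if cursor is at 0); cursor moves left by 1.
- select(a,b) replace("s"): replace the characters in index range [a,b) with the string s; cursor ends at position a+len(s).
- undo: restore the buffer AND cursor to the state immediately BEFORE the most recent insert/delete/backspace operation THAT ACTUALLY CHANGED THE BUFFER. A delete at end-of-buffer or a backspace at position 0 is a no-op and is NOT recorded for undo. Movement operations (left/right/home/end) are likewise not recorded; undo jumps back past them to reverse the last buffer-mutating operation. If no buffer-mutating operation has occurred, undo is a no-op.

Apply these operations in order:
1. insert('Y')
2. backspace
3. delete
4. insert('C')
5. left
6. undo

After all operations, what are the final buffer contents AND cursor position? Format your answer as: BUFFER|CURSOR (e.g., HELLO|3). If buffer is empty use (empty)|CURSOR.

After op 1 (insert('Y')): buf='YXMTSNXHZ' cursor=1
After op 2 (backspace): buf='XMTSNXHZ' cursor=0
After op 3 (delete): buf='MTSNXHZ' cursor=0
After op 4 (insert('C')): buf='CMTSNXHZ' cursor=1
After op 5 (left): buf='CMTSNXHZ' cursor=0
After op 6 (undo): buf='MTSNXHZ' cursor=0

Answer: MTSNXHZ|0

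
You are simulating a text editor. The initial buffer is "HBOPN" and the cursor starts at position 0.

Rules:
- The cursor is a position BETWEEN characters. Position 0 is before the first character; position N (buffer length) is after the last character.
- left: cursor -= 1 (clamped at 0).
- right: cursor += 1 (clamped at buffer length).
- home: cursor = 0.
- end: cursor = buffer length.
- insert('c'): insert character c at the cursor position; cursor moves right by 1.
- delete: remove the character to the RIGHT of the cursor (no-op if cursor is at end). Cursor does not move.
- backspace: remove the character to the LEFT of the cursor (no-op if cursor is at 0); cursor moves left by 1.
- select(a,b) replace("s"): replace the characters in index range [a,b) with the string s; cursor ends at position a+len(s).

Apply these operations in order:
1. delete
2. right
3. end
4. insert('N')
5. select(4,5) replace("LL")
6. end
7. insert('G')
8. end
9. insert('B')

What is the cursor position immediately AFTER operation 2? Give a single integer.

After op 1 (delete): buf='BOPN' cursor=0
After op 2 (right): buf='BOPN' cursor=1

Answer: 1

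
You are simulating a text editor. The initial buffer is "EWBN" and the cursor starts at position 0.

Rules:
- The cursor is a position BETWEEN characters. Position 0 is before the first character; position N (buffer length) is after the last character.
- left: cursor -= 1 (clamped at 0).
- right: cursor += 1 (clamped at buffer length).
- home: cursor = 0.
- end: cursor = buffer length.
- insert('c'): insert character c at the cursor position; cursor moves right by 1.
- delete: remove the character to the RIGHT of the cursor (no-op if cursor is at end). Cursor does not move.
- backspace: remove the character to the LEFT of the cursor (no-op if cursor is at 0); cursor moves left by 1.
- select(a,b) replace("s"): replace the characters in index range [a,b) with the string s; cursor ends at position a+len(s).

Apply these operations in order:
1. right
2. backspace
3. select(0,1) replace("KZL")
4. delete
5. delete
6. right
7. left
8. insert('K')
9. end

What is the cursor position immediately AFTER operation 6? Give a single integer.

After op 1 (right): buf='EWBN' cursor=1
After op 2 (backspace): buf='WBN' cursor=0
After op 3 (select(0,1) replace("KZL")): buf='KZLBN' cursor=3
After op 4 (delete): buf='KZLN' cursor=3
After op 5 (delete): buf='KZL' cursor=3
After op 6 (right): buf='KZL' cursor=3

Answer: 3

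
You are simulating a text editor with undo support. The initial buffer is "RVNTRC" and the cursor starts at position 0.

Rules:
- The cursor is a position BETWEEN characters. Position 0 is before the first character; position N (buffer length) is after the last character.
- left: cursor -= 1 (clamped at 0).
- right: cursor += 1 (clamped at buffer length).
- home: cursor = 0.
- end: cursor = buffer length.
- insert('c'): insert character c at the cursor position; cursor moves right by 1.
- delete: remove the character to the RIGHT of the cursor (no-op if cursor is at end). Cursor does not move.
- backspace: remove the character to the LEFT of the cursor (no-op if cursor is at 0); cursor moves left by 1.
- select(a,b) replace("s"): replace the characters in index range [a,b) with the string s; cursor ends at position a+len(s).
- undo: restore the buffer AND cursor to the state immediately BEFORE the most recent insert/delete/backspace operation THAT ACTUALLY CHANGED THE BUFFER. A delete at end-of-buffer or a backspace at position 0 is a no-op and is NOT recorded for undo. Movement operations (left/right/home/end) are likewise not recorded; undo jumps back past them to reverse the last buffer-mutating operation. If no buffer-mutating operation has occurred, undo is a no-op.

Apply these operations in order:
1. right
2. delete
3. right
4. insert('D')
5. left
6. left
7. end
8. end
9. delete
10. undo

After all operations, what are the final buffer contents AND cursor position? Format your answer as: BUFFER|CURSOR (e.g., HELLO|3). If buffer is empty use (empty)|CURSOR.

Answer: RNTRC|2

Derivation:
After op 1 (right): buf='RVNTRC' cursor=1
After op 2 (delete): buf='RNTRC' cursor=1
After op 3 (right): buf='RNTRC' cursor=2
After op 4 (insert('D')): buf='RNDTRC' cursor=3
After op 5 (left): buf='RNDTRC' cursor=2
After op 6 (left): buf='RNDTRC' cursor=1
After op 7 (end): buf='RNDTRC' cursor=6
After op 8 (end): buf='RNDTRC' cursor=6
After op 9 (delete): buf='RNDTRC' cursor=6
After op 10 (undo): buf='RNTRC' cursor=2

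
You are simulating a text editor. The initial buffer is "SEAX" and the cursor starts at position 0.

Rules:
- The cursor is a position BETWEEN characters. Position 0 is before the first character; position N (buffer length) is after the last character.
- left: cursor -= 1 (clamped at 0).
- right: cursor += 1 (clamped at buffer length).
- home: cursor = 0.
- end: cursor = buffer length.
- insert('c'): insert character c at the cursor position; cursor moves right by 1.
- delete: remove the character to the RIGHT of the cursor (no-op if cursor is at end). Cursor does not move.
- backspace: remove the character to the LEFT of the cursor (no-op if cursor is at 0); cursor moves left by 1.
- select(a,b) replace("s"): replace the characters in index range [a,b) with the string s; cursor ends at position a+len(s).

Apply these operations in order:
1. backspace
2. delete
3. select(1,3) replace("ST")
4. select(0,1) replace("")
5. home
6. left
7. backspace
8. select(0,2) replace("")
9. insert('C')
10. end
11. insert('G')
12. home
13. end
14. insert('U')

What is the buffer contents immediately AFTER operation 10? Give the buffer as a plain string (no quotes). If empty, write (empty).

Answer: C

Derivation:
After op 1 (backspace): buf='SEAX' cursor=0
After op 2 (delete): buf='EAX' cursor=0
After op 3 (select(1,3) replace("ST")): buf='EST' cursor=3
After op 4 (select(0,1) replace("")): buf='ST' cursor=0
After op 5 (home): buf='ST' cursor=0
After op 6 (left): buf='ST' cursor=0
After op 7 (backspace): buf='ST' cursor=0
After op 8 (select(0,2) replace("")): buf='(empty)' cursor=0
After op 9 (insert('C')): buf='C' cursor=1
After op 10 (end): buf='C' cursor=1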